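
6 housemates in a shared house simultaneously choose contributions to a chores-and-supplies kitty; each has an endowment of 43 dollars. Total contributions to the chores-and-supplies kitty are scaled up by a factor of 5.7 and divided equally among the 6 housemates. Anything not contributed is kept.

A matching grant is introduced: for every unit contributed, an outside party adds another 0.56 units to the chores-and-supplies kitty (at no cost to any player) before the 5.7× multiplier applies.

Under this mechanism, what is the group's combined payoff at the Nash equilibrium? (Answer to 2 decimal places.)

Under the mechanism each unit contributed yields 5.7 × 1.56 / 6 = 1.4820 back to its contributor per unit of net cost, which exceeds 1, making full contribution the dominant choice for everyone.
So the Nash equilibrium is full contribution by all 6; the group earns 5.7 × 1.56 × 258 = 2294.14.

2294.14 dollars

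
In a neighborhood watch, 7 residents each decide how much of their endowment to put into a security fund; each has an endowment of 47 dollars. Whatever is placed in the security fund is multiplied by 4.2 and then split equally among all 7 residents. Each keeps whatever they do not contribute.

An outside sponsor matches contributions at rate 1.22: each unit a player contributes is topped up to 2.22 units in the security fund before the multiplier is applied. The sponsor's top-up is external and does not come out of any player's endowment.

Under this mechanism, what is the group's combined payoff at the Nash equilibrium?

Under the mechanism each unit contributed yields 4.2 × 2.22 / 7 = 1.3320 back to its contributor per unit of net cost, which exceeds 1, making full contribution the dominant choice for everyone.
At the Nash equilibrium everyone contributes 47. Group total payoff = 4.2 × 2.22 × 329 = 3067.60.

3067.60 dollars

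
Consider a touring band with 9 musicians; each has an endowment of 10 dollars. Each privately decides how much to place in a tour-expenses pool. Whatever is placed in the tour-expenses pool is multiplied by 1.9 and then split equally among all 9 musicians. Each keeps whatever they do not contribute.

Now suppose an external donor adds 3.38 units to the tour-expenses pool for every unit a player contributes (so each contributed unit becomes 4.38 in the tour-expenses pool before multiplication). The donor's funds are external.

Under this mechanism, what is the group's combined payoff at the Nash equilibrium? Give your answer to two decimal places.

Even with the mechanism, each unit contributed returns only 1.9 × 4.38 / 9 = 0.9247 per unit of net cost, so contributing nothing is still dominant.
At the Nash equilibrium no one contributes; group total payoff = 9 × 10 = 90.

90.00 dollars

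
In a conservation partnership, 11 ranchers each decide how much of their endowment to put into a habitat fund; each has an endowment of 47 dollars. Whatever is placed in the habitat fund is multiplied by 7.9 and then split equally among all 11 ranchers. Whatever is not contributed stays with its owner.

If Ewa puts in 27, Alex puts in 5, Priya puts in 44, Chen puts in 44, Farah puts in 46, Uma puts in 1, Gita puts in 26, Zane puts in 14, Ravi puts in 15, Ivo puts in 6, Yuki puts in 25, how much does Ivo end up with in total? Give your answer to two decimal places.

222.70 dollars

Total contributed: 27 + 5 + 44 + 44 + 46 + 1 + 26 + 14 + 15 + 6 + 25 = 253.
Each receives 7.9 × 253 / 11 = 181.70 from the habitat fund.
Ivo keeps 47 − 6 = 41, so Ivo's payoff is 41 + 181.70 = 222.70.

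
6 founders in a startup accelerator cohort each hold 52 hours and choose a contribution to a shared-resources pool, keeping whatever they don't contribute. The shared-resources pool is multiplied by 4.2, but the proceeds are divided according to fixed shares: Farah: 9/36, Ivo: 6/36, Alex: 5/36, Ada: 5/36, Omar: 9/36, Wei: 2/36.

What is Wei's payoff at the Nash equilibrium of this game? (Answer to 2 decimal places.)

76.27 hours

For player j, contributing a unit is worthwhile iff 4.2 × (j's share) ≥ 1, i.e. iff j's share is at least 0.2381.
Farah and Omar clear that bar, contributing 52 each; the remaining 4 contribute 0. Total contributed: 104.
Wei keeps 52 and receives 4.2 × 104 × 2/36 = 24.27 from the shared-resources pool, for a payoff of 76.27.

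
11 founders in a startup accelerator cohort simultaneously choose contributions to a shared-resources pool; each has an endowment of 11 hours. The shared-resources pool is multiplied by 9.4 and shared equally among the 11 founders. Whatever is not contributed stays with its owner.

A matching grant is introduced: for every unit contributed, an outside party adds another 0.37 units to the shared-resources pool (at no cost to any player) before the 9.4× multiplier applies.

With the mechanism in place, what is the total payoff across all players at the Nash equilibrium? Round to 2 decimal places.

The effective private return per unit is now 9.4 × 1.37 / 11 = 1.1707 > 1, so every player's dominant strategy flips to full contribution.
At the Nash equilibrium everyone contributes 11. Group total payoff = 9.4 × 1.37 × 121 = 1558.24.

1558.24 hours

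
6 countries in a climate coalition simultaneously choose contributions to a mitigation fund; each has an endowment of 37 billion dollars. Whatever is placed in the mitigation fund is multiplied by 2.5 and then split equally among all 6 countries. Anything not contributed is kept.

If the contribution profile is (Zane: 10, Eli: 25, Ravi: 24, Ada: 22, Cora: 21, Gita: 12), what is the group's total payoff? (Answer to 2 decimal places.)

Total contributed: 10 + 25 + 24 + 22 + 21 + 12 = 114; total kept: 6 × 37 − 114 = 108.
The mitigation fund pays out 2.5 × 114 = 285.00 in aggregate.
Group total = 108 + 285.00 = 393.00.

393.00 billion dollars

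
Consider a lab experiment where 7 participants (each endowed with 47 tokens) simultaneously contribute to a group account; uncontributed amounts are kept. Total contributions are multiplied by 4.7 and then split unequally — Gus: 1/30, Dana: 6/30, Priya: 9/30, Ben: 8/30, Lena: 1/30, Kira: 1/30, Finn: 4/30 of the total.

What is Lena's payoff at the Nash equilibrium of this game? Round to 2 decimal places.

A player with share s gets back 4.7·s per unit contributed, so full contribution is dominant for anyone with s > 1/4.7 = 0.2128 and zero contribution is dominant for anyone below.
The shares above 0.2128 belong to Priya and Ben, contributing 47 each; the remaining 5 contribute 0. Total contributed: 94.
Lena keeps 47 and receives 4.7 × 94 × 1/30 = 14.73 from the group account, for a payoff of 61.73.

61.73 tokens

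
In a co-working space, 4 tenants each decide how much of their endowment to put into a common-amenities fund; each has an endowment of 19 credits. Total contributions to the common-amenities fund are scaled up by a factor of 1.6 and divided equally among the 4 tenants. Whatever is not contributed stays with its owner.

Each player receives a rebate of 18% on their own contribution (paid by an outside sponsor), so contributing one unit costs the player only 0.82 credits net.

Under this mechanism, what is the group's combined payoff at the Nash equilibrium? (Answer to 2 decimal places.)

76.00 credits

The effective private return is (1.6/4) / 0.82 = 0.4878, which is still under 1, so the mechanism doesn't change anyone's dominant strategy: zero contribution.
Everyone keeps their endowment and the group total is 4 × 19 = 76.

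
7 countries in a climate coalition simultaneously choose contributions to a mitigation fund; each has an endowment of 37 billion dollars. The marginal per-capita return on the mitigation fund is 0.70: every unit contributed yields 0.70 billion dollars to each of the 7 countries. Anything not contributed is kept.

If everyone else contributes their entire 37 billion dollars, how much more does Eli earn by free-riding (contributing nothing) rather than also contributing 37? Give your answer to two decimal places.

11.10 billion dollars

Switching from a contribution of 37 to 0 lets Eli keep an extra 37 billion dollars, but lowers the mitigation fund by 37, which costs Eli their own share of that drop: 0.70 × 37 = 25.90.
Net gain = 37 − 25.90 = 11.10. The private return per contributed unit (0.70) is below 1, so free-riding is indeed the best response regardless of what the others do.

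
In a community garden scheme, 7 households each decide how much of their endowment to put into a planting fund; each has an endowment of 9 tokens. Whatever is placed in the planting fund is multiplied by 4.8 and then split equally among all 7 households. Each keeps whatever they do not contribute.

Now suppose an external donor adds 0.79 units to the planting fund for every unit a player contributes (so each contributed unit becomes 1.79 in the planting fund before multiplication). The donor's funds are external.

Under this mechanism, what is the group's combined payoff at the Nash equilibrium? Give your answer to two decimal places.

The effective private return per unit is now 4.8 × 1.79 / 7 = 1.2274 > 1, so every player's dominant strategy flips to full contribution.
So the Nash equilibrium is full contribution by all 7; the group earns 4.8 × 1.79 × 63 = 541.30.

541.30 tokens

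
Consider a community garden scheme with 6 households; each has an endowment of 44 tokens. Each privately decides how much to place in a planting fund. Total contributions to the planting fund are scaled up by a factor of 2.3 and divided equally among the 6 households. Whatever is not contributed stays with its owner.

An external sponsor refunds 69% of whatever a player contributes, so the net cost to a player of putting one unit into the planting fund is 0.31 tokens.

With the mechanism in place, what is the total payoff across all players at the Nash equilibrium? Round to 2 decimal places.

789.36 tokens

With the mechanism, a contributed unit returns (2.3/6) / 0.31 = 1.2366 per unit of net cost to the contributor — now above 1 — so contributing fully is weakly dominant for every player.
So the Nash equilibrium is full contribution by all 6; the group earns 6 × (44 × 0.69 + 2.3 × 44) = 789.36.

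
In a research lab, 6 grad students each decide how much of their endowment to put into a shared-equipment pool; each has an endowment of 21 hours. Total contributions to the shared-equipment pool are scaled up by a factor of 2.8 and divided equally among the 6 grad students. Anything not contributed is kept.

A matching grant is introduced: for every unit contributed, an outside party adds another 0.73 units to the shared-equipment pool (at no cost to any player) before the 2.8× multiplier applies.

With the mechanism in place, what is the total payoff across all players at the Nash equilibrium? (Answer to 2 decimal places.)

The effective private return is 2.8 × 1.73 / 6 = 0.8073, which is still under 1, so the mechanism doesn't change anyone's dominant strategy: zero contribution.
Everyone keeps their endowment and the group total is 6 × 21 = 126.

126.00 hours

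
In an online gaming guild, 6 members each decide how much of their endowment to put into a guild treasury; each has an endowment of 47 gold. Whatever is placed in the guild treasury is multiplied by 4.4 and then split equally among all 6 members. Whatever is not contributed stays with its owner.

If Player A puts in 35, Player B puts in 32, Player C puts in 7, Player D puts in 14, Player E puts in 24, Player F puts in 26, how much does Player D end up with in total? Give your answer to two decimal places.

Total contributed: 35 + 32 + 7 + 14 + 24 + 26 = 138.
Each receives 4.4 × 138 / 6 = 101.20 from the guild treasury.
Player D keeps 47 − 14 = 33, so Player D's payoff is 33 + 101.20 = 134.20.

134.20 gold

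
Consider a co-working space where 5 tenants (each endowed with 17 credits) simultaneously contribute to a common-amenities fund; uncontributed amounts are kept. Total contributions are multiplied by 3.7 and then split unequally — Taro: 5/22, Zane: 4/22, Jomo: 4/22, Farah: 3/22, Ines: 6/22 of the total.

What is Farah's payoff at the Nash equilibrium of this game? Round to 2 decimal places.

25.58 credits

Each unit j contributes comes back to j as 3.7 × (j's share), so j prefers to contribute only if that share exceeds 1/3.7 = 0.2703; otherwise keeping the unit dominates.
Only Ines (6/22) clears that bar, contributing 17; the remaining 4 contribute 0. Total contributed: 17.
Farah keeps 17 and receives 3.7 × 17 × 3/22 = 8.58 from the common-amenities fund, for a payoff of 25.58.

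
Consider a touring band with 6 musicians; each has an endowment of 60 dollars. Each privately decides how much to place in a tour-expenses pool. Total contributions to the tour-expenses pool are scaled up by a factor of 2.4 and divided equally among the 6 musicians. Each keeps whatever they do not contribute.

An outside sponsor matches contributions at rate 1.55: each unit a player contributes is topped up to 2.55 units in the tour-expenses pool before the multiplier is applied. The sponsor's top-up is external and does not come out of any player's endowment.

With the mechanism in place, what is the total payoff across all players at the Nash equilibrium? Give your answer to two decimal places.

2203.20 dollars

With the mechanism, a contributed unit returns 2.4 × 2.55 / 6 = 1.0200 per unit of net cost to the contributor — now above 1 — so contributing fully is weakly dominant for every player.
At the Nash equilibrium everyone contributes 60. Group total payoff = 2.4 × 2.55 × 360 = 2203.20.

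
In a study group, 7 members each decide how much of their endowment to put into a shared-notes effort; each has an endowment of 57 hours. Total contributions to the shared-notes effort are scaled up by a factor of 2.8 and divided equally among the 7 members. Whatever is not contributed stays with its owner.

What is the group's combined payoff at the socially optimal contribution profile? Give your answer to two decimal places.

Each contributed unit returns 2.800 to the group as a whole (0.4000 to each of 7 players), which exceeds 1, so the social optimum is full contribution: group total = 2.800 × 399 = 1117.20.

1117.20 hours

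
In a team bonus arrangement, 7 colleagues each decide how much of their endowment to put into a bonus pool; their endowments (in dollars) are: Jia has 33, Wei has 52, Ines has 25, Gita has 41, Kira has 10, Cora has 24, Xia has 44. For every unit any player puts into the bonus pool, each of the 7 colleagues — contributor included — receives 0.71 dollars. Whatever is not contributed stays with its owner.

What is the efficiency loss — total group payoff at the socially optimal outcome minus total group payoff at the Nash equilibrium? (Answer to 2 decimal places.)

The private return per contributed unit is 0.71 < 1 for everyone, so the Nash equilibrium is zero contribution and the group total is Σ E_j = 33 + 52 + 25 + 41 + 10 + 24 + 44 = 229.
Each contributed unit returns 4.970 to the group, so the social optimum is full contribution by everyone: group total = 4.970 × 229 = 1138.13.
Efficiency loss = (4.970 − 1) × 229 = 909.13.

909.13 dollars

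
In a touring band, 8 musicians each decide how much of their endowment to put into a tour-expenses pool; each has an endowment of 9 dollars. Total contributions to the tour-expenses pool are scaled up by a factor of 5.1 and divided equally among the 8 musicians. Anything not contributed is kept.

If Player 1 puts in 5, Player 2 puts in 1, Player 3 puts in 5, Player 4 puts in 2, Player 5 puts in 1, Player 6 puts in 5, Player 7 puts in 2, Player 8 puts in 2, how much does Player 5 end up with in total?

Total contributed: 5 + 1 + 5 + 2 + 1 + 5 + 2 + 2 = 23.
Each receives 5.1 × 23 / 8 = 14.66 from the tour-expenses pool.
Player 5 keeps 9 − 1 = 8, so Player 5's payoff is 8 + 14.66 = 22.66.

22.66 dollars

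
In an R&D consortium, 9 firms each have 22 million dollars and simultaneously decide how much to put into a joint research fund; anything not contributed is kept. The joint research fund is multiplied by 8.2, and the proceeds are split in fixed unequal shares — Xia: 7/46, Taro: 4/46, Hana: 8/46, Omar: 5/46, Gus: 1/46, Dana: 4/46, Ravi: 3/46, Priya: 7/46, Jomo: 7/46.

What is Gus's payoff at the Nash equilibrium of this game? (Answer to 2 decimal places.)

A player with share s gets back 8.2·s per unit contributed, so full contribution is dominant for anyone with s > 1/8.2 = 0.1220 and zero contribution is dominant for anyone below.
The shares above 0.1220 belong to Xia, Hana, Priya and Jomo, contributing 22 each; the remaining 5 contribute 0. Total contributed: 88.
Gus keeps 22 and receives 8.2 × 88 × 1/46 = 15.69 from the joint research fund, for a payoff of 37.69.

37.69 million dollars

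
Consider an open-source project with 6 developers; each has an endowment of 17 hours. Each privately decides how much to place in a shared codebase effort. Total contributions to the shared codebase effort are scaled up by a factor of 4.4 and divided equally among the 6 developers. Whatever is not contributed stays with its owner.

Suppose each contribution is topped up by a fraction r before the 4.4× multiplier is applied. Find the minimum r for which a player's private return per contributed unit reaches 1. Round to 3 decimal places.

0.364

With matching at rate r, one contributed unit becomes (1 + r) in the shared codebase effort and returns 4.4 × (1 + r) / 6 to the contributor.
Setting this equal to 1: 1 + r = 6/4.4 = 1.3636.
So the minimum matching rate is r = 1.3636 − 1 = 0.364.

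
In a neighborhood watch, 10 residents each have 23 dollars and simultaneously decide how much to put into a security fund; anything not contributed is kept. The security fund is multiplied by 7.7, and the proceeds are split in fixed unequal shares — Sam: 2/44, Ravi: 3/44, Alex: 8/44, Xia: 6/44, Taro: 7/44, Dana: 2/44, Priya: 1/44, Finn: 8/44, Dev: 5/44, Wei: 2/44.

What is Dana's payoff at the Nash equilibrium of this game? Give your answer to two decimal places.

55.20 dollars

Each unit j contributes comes back to j as 7.7 × (j's share), so j prefers to contribute only if that share exceeds 1/7.7 = 0.1299; otherwise keeping the unit dominates.
The shares above 0.1299 belong to Alex, Xia, Taro and Finn, contributing 23 each; the remaining 6 contribute 0. Total contributed: 92.
Dana keeps 23 and receives 7.7 × 92 × 2/44 = 32.20 from the security fund, for a payoff of 55.20.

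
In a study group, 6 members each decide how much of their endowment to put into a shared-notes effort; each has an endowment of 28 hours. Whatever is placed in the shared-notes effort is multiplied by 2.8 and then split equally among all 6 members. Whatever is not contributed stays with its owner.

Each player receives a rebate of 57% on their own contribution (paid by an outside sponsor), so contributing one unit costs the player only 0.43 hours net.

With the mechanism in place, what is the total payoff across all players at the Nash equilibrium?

With the mechanism, a contributed unit returns (2.8/6) / 0.43 = 1.0853 per unit of net cost to the contributor — now above 1 — so contributing fully is weakly dominant for every player.
At the Nash equilibrium everyone contributes 28. Group total payoff = 6 × (28 × 0.57 + 2.8 × 28) = 566.16.

566.16 hours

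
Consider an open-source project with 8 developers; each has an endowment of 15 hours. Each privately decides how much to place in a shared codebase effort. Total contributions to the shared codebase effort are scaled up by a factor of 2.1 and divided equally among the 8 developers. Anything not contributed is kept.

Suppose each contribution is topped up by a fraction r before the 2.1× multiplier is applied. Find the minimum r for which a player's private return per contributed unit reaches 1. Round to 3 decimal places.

2.810

With matching at rate r, one contributed unit becomes (1 + r) in the shared codebase effort and returns 2.1 × (1 + r) / 8 to the contributor.
Setting this equal to 1: 1 + r = 8/2.1 = 3.8095.
So the minimum matching rate is r = 3.8095 − 1 = 2.810.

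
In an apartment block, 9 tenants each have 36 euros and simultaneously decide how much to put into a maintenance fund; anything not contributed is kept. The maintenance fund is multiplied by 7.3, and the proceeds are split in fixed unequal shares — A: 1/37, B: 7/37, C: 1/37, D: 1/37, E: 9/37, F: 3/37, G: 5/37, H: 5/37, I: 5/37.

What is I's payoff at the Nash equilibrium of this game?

A player with share s gets back 7.3·s per unit contributed, so full contribution is dominant for anyone with s > 1/7.3 = 0.1370 and zero contribution is dominant for anyone below.
The shares above 0.1370 belong to B and E, contributing 36 each; the remaining 7 contribute 0. Total contributed: 72.
I keeps 36 and receives 7.3 × 72 × 5/37 = 71.03 from the maintenance fund, for a payoff of 107.03.

107.03 euros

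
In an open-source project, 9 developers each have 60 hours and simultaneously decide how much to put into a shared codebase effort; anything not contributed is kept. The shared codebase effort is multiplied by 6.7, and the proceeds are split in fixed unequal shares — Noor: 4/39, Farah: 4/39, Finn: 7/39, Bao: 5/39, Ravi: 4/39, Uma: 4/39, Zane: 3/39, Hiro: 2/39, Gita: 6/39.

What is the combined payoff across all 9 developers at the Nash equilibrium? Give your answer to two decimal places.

1224.00 hours

Each unit j contributes comes back to j as 6.7 × (j's share), so j prefers to contribute only if that share exceeds 1/6.7 = 0.1493; otherwise keeping the unit dominates.
Finn and Gita are above the threshold, contributing 60 each; the remaining 7 contribute 0. Total contributed: 120.
The shared codebase effort pays out 6.7 × 120 = 804.00 in total (split across the unequal shares, but the aggregate is all that matters for the group sum).
The 7 free-riders keep 60 each, adding 420. Group total = 420 + 804.00 = 1224.00.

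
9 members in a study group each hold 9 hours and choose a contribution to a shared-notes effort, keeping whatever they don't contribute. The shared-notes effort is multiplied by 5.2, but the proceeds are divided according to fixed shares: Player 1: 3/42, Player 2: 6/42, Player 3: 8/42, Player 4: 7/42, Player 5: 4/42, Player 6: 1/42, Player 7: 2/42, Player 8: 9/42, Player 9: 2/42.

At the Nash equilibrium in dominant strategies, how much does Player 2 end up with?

For player j, contributing a unit is worthwhile iff 5.2 × (j's share) ≥ 1, i.e. iff j's share is at least 0.1923.
The only share above 0.1923 is Player 8's 9/42, contributing 9; the remaining 8 contribute 0. Total contributed: 9.
Player 2 keeps 9 and receives 5.2 × 9 × 6/42 = 6.69 from the shared-notes effort, for a payoff of 15.69.

15.69 hours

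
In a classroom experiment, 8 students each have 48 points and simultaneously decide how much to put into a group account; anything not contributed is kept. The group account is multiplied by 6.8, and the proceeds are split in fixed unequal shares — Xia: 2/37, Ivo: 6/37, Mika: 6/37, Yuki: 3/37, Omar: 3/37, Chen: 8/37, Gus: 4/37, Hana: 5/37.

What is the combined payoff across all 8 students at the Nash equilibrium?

1219.20 points

A player with share s gets back 6.8·s per unit contributed, so full contribution is dominant for anyone with s > 1/6.8 = 0.1471 and zero contribution is dominant for anyone below.
Ivo, Mika and Chen clear that bar, contributing 48 each; the remaining 5 contribute 0. Total contributed: 144.
The group account pays out 6.8 × 144 = 979.20 in total (split across the unequal shares, but the aggregate is all that matters for the group sum).
The 5 free-riders keep 48 each, adding 240. Group total = 240 + 979.20 = 1219.20.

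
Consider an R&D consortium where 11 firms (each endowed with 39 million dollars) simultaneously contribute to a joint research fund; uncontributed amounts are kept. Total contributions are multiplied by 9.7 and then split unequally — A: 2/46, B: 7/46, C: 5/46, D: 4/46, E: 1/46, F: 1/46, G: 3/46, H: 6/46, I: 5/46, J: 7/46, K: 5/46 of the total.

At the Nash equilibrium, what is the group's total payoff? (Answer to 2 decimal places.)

2464.80 million dollars

For player j, contributing a unit is worthwhile iff 9.7 × (j's share) ≥ 1, i.e. iff j's share is at least 0.1031.
B, C, H, I, J and K are above the threshold, contributing 39 each; the remaining 5 contribute 0. Total contributed: 234.
The joint research fund pays out 9.7 × 234 = 2269.80 in total (split across the unequal shares, but the aggregate is all that matters for the group sum).
The 5 free-riders keep 39 each, adding 195. Group total = 195 + 2269.80 = 2464.80.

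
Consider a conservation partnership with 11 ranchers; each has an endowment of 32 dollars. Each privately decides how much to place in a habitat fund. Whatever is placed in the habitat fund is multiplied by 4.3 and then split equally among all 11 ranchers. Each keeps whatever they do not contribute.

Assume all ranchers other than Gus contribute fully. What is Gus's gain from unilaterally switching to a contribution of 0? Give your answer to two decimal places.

Switching from a contribution of 32 to 0 lets Gus keep an extra 32 dollars, but lowers the habitat fund by 32, which costs Gus their own share of that drop: 4.3/11 × 32 = 12.51.
Net gain = 32 − 12.51 = 19.49. The private return per contributed unit (0.3909) is below 1, so free-riding is indeed the best response regardless of what the others do.

19.49 dollars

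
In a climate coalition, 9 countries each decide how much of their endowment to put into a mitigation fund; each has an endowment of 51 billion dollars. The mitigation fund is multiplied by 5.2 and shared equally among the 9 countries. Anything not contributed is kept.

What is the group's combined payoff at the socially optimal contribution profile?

Each contributed unit returns 5.200 to the group as a whole (0.5778 to each of 9 players), which exceeds 1, so the social optimum is full contribution: group total = 5.200 × 459 = 2386.80.

2386.80 billion dollars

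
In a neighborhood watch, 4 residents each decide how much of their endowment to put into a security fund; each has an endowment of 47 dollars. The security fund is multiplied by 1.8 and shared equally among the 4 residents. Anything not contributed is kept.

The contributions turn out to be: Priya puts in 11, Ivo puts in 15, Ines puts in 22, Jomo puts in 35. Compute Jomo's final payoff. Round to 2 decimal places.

Total contributed: 11 + 15 + 22 + 35 = 83.
Each receives 1.8 × 83 / 4 = 37.35 from the security fund.
Jomo keeps 47 − 35 = 12, so Jomo's payoff is 12 + 37.35 = 49.35.

49.35 dollars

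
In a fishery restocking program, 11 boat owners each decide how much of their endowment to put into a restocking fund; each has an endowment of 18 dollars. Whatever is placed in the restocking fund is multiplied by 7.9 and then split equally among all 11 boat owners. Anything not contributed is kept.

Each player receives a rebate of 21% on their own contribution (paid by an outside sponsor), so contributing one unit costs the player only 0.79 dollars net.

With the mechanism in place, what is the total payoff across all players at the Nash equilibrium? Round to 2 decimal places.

198.00 dollars

Even with the mechanism, each unit contributed returns only (7.9/11) / 0.79 = 0.9091 per unit of net cost, so contributing nothing is still dominant.
Everyone keeps their endowment and the group total is 11 × 18 = 198.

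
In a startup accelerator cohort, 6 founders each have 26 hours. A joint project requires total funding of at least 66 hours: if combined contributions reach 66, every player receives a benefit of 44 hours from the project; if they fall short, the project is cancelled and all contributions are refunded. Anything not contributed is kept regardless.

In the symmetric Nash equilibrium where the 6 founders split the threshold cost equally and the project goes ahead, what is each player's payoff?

59 hours

Equal share of the threshold: 66/6 = 11.
At this profile no one gains by cutting their contribution: any cut drops the total below 66, the project is cancelled, contributions are refunded, and the deviator ends with 26, which is less than 26 − 11 + 44 = 59. Contributing more than 11 just wastes the excess. So contributing exactly 11 is a best response.
Each player's payoff: 26 − 11 + 44 = 59.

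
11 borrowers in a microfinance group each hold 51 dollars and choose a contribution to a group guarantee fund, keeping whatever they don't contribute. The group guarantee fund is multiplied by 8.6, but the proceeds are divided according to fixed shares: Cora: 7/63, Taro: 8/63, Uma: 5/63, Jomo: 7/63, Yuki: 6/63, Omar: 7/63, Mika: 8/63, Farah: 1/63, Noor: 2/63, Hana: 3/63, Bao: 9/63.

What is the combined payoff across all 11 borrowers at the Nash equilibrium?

1723.80 dollars

Each unit j contributes comes back to j as 8.6 × (j's share), so j prefers to contribute only if that share exceeds 1/8.6 = 0.1163; otherwise keeping the unit dominates.
Taro, Mika and Bao clear that bar, contributing 51 each; the remaining 8 contribute 0. Total contributed: 153.
The group guarantee fund pays out 8.6 × 153 = 1315.80 in total (split across the unequal shares, but the aggregate is all that matters for the group sum).
The 8 free-riders keep 51 each, adding 408. Group total = 408 + 1315.80 = 1723.80.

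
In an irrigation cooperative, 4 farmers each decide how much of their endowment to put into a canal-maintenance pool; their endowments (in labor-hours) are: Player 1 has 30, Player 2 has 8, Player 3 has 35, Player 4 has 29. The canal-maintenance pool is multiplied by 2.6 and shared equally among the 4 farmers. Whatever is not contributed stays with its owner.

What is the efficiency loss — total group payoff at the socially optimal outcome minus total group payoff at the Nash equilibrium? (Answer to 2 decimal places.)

The private return per contributed unit is 2.6/4 = 0.6500 < 1 for every player regardless of endowment, so the Nash equilibrium is zero contribution and the group total is Σ E_j = 30 + 8 + 35 + 29 = 102.
Each contributed unit returns 2.600 to the group, so the social optimum is full contribution by everyone: group total = 2.600 × 102 = 265.20.
Efficiency loss = (2.600 − 1) × 102 = 163.20.

163.20 labor-hours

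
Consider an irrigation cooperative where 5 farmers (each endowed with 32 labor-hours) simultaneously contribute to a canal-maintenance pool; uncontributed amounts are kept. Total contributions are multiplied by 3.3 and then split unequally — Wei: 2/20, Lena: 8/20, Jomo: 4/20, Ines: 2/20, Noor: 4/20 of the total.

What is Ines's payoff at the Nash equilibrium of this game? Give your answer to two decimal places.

Player j's private return per contributed unit is 3.3 × (j's share). Contributing is weakly dominant for j when that share is at least 1/3.3 = 0.3030, and contributing 0 is dominant otherwise.
Only Lena (8/20) clears that bar, contributing 32; the remaining 4 contribute 0. Total contributed: 32.
Ines keeps 32 and receives 3.3 × 32 × 2/20 = 10.56 from the canal-maintenance pool, for a payoff of 42.56.

42.56 labor-hours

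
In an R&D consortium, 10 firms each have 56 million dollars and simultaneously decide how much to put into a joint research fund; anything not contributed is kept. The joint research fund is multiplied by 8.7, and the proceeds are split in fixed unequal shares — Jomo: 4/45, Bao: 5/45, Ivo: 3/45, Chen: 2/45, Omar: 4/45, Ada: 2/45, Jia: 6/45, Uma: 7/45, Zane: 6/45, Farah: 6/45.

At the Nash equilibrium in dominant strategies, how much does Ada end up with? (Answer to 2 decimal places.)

For player j, contributing a unit is worthwhile iff 8.7 × (j's share) ≥ 1, i.e. iff j's share is at least 0.1149.
Jia, Uma, Zane and Farah are above the threshold, contributing 56 each; the remaining 6 contribute 0. Total contributed: 224.
Ada keeps 56 and receives 8.7 × 224 × 2/45 = 86.61 from the joint research fund, for a payoff of 142.61.

142.61 million dollars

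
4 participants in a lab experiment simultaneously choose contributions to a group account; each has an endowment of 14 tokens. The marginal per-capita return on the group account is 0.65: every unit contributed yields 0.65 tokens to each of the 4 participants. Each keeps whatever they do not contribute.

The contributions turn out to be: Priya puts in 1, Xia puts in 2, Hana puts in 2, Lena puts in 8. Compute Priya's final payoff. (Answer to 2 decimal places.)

21.45 tokens

Total contributed: 1 + 2 + 2 + 8 = 13.
Each receives 0.65 × 13 = 8.45 from the group account.
Priya keeps 14 − 1 = 13, so Priya's payoff is 13 + 8.45 = 21.45.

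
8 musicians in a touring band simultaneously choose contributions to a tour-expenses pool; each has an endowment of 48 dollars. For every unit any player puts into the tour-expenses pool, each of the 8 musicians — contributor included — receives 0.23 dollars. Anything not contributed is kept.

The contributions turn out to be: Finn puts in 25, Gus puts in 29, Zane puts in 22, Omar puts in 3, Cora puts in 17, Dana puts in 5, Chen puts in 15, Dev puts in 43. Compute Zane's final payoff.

62.57 dollars

Total contributed: 25 + 29 + 22 + 3 + 17 + 5 + 15 + 43 = 159.
Each receives 0.23 × 159 = 36.57 from the tour-expenses pool.
Zane keeps 48 − 22 = 26, so Zane's payoff is 26 + 36.57 = 62.57.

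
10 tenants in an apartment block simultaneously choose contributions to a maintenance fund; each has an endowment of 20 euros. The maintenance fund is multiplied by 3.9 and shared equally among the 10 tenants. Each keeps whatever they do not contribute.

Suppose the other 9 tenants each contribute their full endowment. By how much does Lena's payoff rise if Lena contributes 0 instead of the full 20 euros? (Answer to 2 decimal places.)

Switching from a contribution of 20 to 0 lets Lena keep an extra 20 euros, but lowers the maintenance fund by 20, which costs Lena their own share of that drop: 3.9/10 × 20 = 7.80.
Net gain = 20 − 7.80 = 12.20. The private return per contributed unit (0.3900) is below 1, so free-riding is indeed the best response regardless of what the others do.

12.20 euros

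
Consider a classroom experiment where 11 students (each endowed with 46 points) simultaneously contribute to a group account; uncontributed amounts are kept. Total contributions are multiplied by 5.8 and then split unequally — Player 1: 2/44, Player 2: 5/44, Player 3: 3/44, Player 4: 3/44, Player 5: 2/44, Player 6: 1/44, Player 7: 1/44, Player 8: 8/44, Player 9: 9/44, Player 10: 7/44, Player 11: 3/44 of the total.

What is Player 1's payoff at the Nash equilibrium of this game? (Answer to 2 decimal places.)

70.25 points

Each unit j contributes comes back to j as 5.8 × (j's share), so j prefers to contribute only if that share exceeds 1/5.8 = 0.1724; otherwise keeping the unit dominates.
Player 8 and Player 9 are above the threshold, contributing 46 each; the remaining 9 contribute 0. Total contributed: 92.
Player 1 keeps 46 and receives 5.8 × 92 × 2/44 = 24.25 from the group account, for a payoff of 70.25.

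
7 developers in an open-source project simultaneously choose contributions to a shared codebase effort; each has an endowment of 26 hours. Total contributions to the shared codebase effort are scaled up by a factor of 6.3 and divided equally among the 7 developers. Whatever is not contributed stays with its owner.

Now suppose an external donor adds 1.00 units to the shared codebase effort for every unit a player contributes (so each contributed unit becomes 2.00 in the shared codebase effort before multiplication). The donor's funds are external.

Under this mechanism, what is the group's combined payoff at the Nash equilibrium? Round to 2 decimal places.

Under the mechanism each unit contributed yields 6.3 × 2.00 / 7 = 1.8000 back to its contributor per unit of net cost, which exceeds 1, making full contribution the dominant choice for everyone.
At the Nash equilibrium everyone contributes 26. Group total payoff = 6.3 × 2.00 × 182 = 2293.20.

2293.20 hours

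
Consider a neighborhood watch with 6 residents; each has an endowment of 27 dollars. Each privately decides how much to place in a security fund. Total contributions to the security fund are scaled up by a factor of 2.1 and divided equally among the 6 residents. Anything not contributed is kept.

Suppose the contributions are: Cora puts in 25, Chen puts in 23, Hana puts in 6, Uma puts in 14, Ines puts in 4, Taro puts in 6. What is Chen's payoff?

31.30 dollars

Total contributed: 25 + 23 + 6 + 14 + 4 + 6 = 78.
Each receives 2.1 × 78 / 6 = 27.30 from the security fund.
Chen keeps 27 − 23 = 4, so Chen's payoff is 4 + 27.30 = 31.30.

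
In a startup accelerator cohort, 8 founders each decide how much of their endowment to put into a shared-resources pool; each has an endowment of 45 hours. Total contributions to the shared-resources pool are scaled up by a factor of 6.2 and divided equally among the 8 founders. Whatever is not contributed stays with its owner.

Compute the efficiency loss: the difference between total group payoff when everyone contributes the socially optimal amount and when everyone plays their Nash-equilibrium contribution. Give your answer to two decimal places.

Each contributed unit returns 6.2/8 = 0.7750 to its contributor — below 1 — so contributing 0 is dominant for every player. At the Nash equilibrium everyone keeps their 45, and the group total is 8 × 45 = 360.
Each contributed unit returns 6.200 to the group as a whole (0.7750 to each of 8 players), which exceeds 1, so the social optimum is full contribution: group total = 6.200 × 360 = 2232.00.
Efficiency loss = 2232.00 − 360 = 1872.00.

1872.00 hours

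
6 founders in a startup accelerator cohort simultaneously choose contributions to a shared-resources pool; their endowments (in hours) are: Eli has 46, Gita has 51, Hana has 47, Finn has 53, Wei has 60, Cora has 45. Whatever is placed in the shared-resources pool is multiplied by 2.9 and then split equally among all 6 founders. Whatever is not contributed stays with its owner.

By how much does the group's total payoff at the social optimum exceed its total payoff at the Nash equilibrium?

The private return per contributed unit is 2.9/6 = 0.4833 < 1 for every player regardless of endowment, so the Nash equilibrium is zero contribution and the group total is Σ E_j = 46 + 51 + 47 + 53 + 60 + 45 = 302.
Each contributed unit returns 2.900 to the group, so the social optimum is full contribution by everyone: group total = 2.900 × 302 = 875.80.
Efficiency loss = (2.900 − 1) × 302 = 573.80.

573.80 hours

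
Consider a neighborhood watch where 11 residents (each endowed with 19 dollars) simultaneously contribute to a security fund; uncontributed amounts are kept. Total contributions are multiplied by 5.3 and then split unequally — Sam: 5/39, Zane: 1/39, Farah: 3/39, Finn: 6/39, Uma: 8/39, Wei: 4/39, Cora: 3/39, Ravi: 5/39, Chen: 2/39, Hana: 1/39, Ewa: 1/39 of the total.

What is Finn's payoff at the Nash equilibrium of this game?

34.49 dollars

For player j, contributing a unit is worthwhile iff 5.3 × (j's share) ≥ 1, i.e. iff j's share is at least 0.1887.
Only Uma (8/39) clears that bar, contributing 19; the remaining 10 contribute 0. Total contributed: 19.
Finn keeps 19 and receives 5.3 × 19 × 6/39 = 15.49 from the security fund, for a payoff of 34.49.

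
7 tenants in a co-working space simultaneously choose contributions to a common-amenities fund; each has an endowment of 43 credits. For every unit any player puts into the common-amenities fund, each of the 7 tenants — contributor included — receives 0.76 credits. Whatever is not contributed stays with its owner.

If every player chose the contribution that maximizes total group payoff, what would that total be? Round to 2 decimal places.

Each contributed unit returns 5.320 to the group as a whole (0.76 to each of 7 players), which exceeds 1, so the social optimum is full contribution: group total = 5.320 × 301 = 1601.32.

1601.32 credits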